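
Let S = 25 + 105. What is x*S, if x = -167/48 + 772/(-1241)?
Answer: -15879695/29784 ≈ -533.16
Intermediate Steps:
S = 130
x = -244303/59568 (x = -167*1/48 + 772*(-1/1241) = -167/48 - 772/1241 = -244303/59568 ≈ -4.1012)
x*S = -244303/59568*130 = -15879695/29784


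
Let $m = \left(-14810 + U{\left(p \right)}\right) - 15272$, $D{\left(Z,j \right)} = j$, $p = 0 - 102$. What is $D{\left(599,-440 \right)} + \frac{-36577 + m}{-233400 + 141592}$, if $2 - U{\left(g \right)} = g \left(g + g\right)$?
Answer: $- \frac{40308055}{91808} \approx -439.05$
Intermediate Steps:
$p = -102$ ($p = 0 - 102 = -102$)
$U{\left(g \right)} = 2 - 2 g^{2}$ ($U{\left(g \right)} = 2 - g \left(g + g\right) = 2 - g 2 g = 2 - 2 g^{2}$)
$m = -50888$ ($m = \left(-14810 + \left(2 - 2 \left(-102\right)^{2}\right)\right) - 15272 = \left(-14810 + \left(2 - 20808\right)\right) - 15272 = \left(-14810 - 20806\right) - 15272 = -35616 - 15272 = -50888$)
$D{\left(599,-440 \right)} + \frac{-36577 + m}{-233400 + 141592} = -440 + \frac{-36577 - 50888}{-233400 + 141592} = -440 - \frac{87465}{-91808} = -440 - - \frac{87465}{91808} = -440 + \frac{87465}{91808} = - \frac{40308055}{91808}$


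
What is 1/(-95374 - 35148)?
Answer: -1/130522 ≈ -7.6615e-6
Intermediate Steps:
1/(-95374 - 35148) = 1/(-130522) = -1/130522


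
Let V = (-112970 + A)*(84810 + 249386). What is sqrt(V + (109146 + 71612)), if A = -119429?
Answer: I*sqrt(77666635446) ≈ 2.7869e+5*I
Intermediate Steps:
V = -77666816204 (V = (-112970 - 119429)*(84810 + 249386) = -232399*334196 = -77666816204)
sqrt(V + (109146 + 71612)) = sqrt(-77666816204 + (109146 + 71612)) = sqrt(-77666816204 + 180758) = sqrt(-77666635446) = I*sqrt(77666635446)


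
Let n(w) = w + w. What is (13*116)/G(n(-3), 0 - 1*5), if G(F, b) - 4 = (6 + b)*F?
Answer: -754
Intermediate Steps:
n(w) = 2*w
G(F, b) = 4 + F*(6 + b) (G(F, b) = 4 + (6 + b)*F = 4 + F*(6 + b))
(13*116)/G(n(-3), 0 - 1*5) = (13*116)/(4 + 6*(2*(-3)) + (2*(-3))*(0 - 1*5)) = 1508/(4 + 6*(-6) - 6*(0 - 5)) = 1508/(4 - 36 - 6*(-5)) = 1508/(4 - 36 + 30) = 1508/(-2) = 1508*(-1/2) = -754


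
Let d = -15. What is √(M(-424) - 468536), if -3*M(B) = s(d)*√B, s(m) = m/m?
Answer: √(-4216824 - 6*I*√106)/3 ≈ 0.0050137 - 684.5*I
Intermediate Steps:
s(m) = 1
M(B) = -√B/3
√(M(-424) - 468536) = √(-2*I*√106/3 - 468536) = √(-468536 - 2*I*√106/3)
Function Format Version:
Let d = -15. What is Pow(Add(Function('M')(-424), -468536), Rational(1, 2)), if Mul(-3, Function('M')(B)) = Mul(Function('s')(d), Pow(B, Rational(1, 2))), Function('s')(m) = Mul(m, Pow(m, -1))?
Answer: Mul(Rational(1, 3), Pow(Add(-4216824, Mul(-6, I, Pow(106, Rational(1, 2)))), Rational(1, 2))) ≈ Add(0.0050137, Mul(-684.50, I))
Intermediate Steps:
Function('s')(m) = 1
Function('M')(B) = Mul(Rational(-1, 3), Pow(B, Rational(1, 2))) (Function('M')(B) = Mul(Rational(-1, 3), Mul(1, Pow(B, Rational(1, 2)))) = Mul(Rational(-1, 3), Pow(B, Rational(1, 2))))
Pow(Add(Function('M')(-424), -468536), Rational(1, 2)) = Pow(Add(Mul(Rational(-1, 3), Pow(-424, Rational(1, 2))), -468536), Rational(1, 2)) = Pow(Add(Mul(Rational(-1, 3), Mul(2, I, Pow(106, Rational(1, 2)))), -468536), Rational(1, 2)) = Pow(Add(Mul(Rational(-2, 3), I, Pow(106, Rational(1, 2))), -468536), Rational(1, 2)) = Pow(Add(-468536, Mul(Rational(-2, 3), I, Pow(106, Rational(1, 2)))), Rational(1, 2))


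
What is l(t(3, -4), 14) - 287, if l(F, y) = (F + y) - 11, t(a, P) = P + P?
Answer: -292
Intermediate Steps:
t(a, P) = 2*P
l(F, y) = -11 + F + y
l(t(3, -4), 14) - 287 = (-11 + 2*(-4) + 14) - 287 = (-11 - 8 + 14) - 287 = -5 - 287 = -292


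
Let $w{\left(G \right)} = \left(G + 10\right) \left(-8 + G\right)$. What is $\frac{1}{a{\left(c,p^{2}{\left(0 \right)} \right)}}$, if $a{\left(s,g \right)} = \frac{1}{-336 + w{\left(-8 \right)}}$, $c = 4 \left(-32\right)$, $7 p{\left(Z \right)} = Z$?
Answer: $-368$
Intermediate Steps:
$w{\left(G \right)} = \left(-8 + G\right) \left(10 + G\right)$ ($w{\left(G \right)} = \left(10 + G\right) \left(-8 + G\right) = \left(-8 + G\right) \left(10 + G\right)$)
$p{\left(Z \right)} = \frac{Z}{7}$
$c = -128$
$a{\left(s,g \right)} = - \frac{1}{368}$ ($a{\left(s,g \right)} = \frac{1}{-336 + \left(-80 + \left(-8\right)^{2} + 2 \left(-8\right)\right)} = \frac{1}{-336 - 32} = \frac{1}{-368} = - \frac{1}{368}$)
$\frac{1}{a{\left(c,p^{2}{\left(0 \right)} \right)}} = \frac{1}{- \frac{1}{368}} = -368$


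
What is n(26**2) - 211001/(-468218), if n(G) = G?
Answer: 316726369/468218 ≈ 676.45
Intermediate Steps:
n(26**2) - 211001/(-468218) = 26**2 - 211001/(-468218) = 676 - 211001*(-1/468218) = 676 + 211001/468218 = 316726369/468218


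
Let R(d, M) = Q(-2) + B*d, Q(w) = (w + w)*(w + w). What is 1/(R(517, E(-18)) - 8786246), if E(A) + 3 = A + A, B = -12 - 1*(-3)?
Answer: -1/8790883 ≈ -1.1375e-7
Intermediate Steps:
Q(w) = 4*w² (Q(w) = (2*w)*(2*w) = 4*w²)
B = -9 (B = -12 + 3 = -9)
E(A) = -3 + 2*A (E(A) = -3 + (A + A) = -3 + 2*A)
R(d, M) = 16 - 9*d (R(d, M) = 4*(-2)² - 9*d = 4*4 - 9*d = 16 - 9*d)
1/(R(517, E(-18)) - 8786246) = 1/((16 - 9*517) - 8786246) = 1/((16 - 4653) - 8786246) = 1/(-4637 - 8786246) = 1/(-8790883) = -1/8790883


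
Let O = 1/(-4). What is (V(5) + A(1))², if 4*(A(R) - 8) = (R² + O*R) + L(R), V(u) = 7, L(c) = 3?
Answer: 65025/256 ≈ 254.00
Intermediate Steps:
O = -¼ ≈ -0.25000
A(R) = 35/4 - R/16 + R²/4 (A(R) = 8 + ((R² - R/4) + 3)/4 = 8 + (3 + R² - R/4)/4 = 8 + (¾ - R/16 + R²/4) = 35/4 - R/16 + R²/4)
(V(5) + A(1))² = (7 + (35/4 - 1/16*1 + (¼)*1²))² = (7 + (35/4 - 1/16 + (¼)*1))² = (7 + (35/4 - 1/16 + ¼))² = (7 + 143/16)² = (255/16)² = 65025/256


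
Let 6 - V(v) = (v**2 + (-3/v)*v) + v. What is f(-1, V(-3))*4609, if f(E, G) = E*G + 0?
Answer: -13827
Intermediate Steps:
V(v) = 9 - v - v**2 (V(v) = 6 - ((v**2 + (-3/v)*v) + v) = 6 - ((v**2 - 3) + v) = 6 - ((-3 + v**2) + v) = 6 - (-3 + v + v**2) = 6 + (3 - v - v**2) = 9 - v - v**2)
f(E, G) = E*G
f(-1, V(-3))*4609 = -(9 - 1*(-3) - 1*(-3)**2)*4609 = -(9 + 3 - 1*9)*4609 = -(9 + 3 - 9)*4609 = -1*3*4609 = -3*4609 = -13827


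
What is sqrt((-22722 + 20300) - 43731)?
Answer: I*sqrt(46153) ≈ 214.83*I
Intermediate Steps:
sqrt((-22722 + 20300) - 43731) = sqrt(-2422 - 43731) = sqrt(-46153) = I*sqrt(46153)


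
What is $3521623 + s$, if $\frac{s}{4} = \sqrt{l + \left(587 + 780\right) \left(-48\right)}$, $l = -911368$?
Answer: $3521623 + 8 i \sqrt{244246} \approx 3.5216 \cdot 10^{6} + 3953.7 i$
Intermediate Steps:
$s = 8 i \sqrt{244246}$ ($s = 4 \sqrt{-911368 + \left(587 + 780\right) \left(-48\right)} = 4 \sqrt{-911368 + 1367 \left(-48\right)} = 4 \sqrt{-911368 - 65616} = 4 \sqrt{-976984} = 4 \cdot 2 i \sqrt{244246} = 8 i \sqrt{244246} \approx 3953.7 i$)
$3521623 + s = 3521623 + 8 i \sqrt{244246}$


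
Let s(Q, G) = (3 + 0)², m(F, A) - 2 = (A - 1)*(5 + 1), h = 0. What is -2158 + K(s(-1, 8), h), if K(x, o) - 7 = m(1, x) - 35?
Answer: -2136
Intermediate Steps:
m(F, A) = -4 + 6*A (m(F, A) = 2 + (A - 1)*(5 + 1) = 2 + (-1 + A)*6 = 2 + (-6 + 6*A) = -4 + 6*A)
s(Q, G) = 9 (s(Q, G) = 3² = 9)
K(x, o) = -32 + 6*x (K(x, o) = 7 + ((-4 + 6*x) - 35) = 7 + (-39 + 6*x) = -32 + 6*x)
-2158 + K(s(-1, 8), h) = -2158 + (-32 + 6*9) = -2158 + (-32 + 54) = -2158 + 22 = -2136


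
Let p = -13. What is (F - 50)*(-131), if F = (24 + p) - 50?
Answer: 11659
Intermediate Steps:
F = -39 (F = (24 - 13) - 50 = 11 - 50 = -39)
(F - 50)*(-131) = (-39 - 50)*(-131) = -89*(-131) = 11659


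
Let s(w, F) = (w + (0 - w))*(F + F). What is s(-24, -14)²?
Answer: 0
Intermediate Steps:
s(w, F) = 0 (s(w, F) = (w - w)*(2*F) = 0*(2*F) = 0)
s(-24, -14)² = 0² = 0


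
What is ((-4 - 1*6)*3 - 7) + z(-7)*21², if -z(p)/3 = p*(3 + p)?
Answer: -37081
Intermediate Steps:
z(p) = -3*p*(3 + p)
((-4 - 1*6)*3 - 7) + z(-7)*21² = ((-4 - 1*6)*3 - 7) - 3*(-7)*(3 - 7)*21² = ((-4 - 6)*3 - 7) - 3*(-7)*(-4)*441 = (-10*3 - 7) - 84*441 = (-30 - 7) - 37044 = -37 - 37044 = -37081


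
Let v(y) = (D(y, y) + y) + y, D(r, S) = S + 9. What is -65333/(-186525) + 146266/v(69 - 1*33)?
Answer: 1010737393/808275 ≈ 1250.5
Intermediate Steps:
D(r, S) = 9 + S
v(y) = 9 + 3*y (v(y) = ((9 + y) + y) + y = (9 + 2*y) + y = 9 + 3*y)
-65333/(-186525) + 146266/v(69 - 1*33) = -65333/(-186525) + 146266/(9 + 3*(69 - 1*33)) = -65333*(-1/186525) + 146266/(9 + 3*(69 - 33)) = 65333/186525 + 146266/(9 + 3*36) = 65333/186525 + 146266/(9 + 108) = 65333/186525 + 146266/117 = 1010737393/808275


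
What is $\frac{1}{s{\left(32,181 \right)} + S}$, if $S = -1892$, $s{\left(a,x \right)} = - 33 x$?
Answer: $- \frac{1}{7865} \approx -0.00012715$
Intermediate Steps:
$\frac{1}{s{\left(32,181 \right)} + S} = \frac{1}{\left(-33\right) 181 - 1892} = \frac{1}{-5973 - 1892} = \frac{1}{-7865} = - \frac{1}{7865}$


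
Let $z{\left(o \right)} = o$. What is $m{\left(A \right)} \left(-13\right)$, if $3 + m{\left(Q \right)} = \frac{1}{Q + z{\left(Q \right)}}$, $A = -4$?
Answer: $\frac{325}{8} \approx 40.625$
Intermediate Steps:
$m{\left(Q \right)} = -3 + \frac{1}{2 Q}$ ($m{\left(Q \right)} = -3 + \frac{1}{Q + Q} = -3 + \frac{1}{2 Q}$)
$m{\left(A \right)} \left(-13\right) = \left(-3 + \frac{1}{2 \left(-4\right)}\right) \left(-13\right) = \left(-3 + \frac{1}{2} \left(- \frac{1}{4}\right)\right) \left(-13\right) = \left(-3 - \frac{1}{8}\right) \left(-13\right) = \left(- \frac{25}{8}\right) \left(-13\right) = \frac{325}{8}$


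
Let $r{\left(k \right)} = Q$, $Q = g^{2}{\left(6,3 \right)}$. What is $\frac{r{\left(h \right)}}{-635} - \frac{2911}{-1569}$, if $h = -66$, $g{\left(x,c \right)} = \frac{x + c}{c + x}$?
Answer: $\frac{1846916}{996315} \approx 1.8537$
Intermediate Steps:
$g{\left(x,c \right)} = 1$ ($g{\left(x,c \right)} = \frac{c + x}{c + x} = 1$)
$Q = 1$ ($Q = 1^{2} = 1$)
$r{\left(k \right)} = 1$
$\frac{r{\left(h \right)}}{-635} - \frac{2911}{-1569} = 1 \frac{1}{-635} - \frac{2911}{-1569} = 1 \left(- \frac{1}{635}\right) - - \frac{2911}{1569} = - \frac{1}{635} + \frac{2911}{1569} = \frac{1846916}{996315}$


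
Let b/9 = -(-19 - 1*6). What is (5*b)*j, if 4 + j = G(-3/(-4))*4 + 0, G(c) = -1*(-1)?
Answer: 0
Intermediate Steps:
G(c) = 1
b = 225 (b = 9*(-(-19 - 1*6)) = 9*(-(-19 - 6)) = 9*(-1*(-25)) = 9*25 = 225)
j = 0 (j = -4 + (1*4 + 0) = -4 + (4 + 0) = -4 + 4 = 0)
(5*b)*j = (5*225)*0 = 1125*0 = 0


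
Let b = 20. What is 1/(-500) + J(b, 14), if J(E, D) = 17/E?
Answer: 106/125 ≈ 0.84800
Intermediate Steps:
1/(-500) + J(b, 14) = 1/(-500) + 17/20 = -1/500 + 17*(1/20) = -1/500 + 17/20 = 106/125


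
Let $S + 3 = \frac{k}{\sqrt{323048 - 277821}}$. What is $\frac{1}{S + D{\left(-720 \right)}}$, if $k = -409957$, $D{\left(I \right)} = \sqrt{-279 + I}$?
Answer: $- \frac{6461}{19383 + 409957 \sqrt{923} - 19383 i \sqrt{111}} \approx -0.00051781 - 8.4769 \cdot 10^{-6} i$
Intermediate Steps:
$S = -3 - \frac{409957 \sqrt{923}}{6461}$ ($S = -3 - \frac{409957}{\sqrt{323048 - 277821}} = -3 - \frac{409957}{\sqrt{45227}} = -3 - \frac{409957}{7 \sqrt{923}} = -3 - 409957 \frac{\sqrt{923}}{6461} = -3 - \frac{409957 \sqrt{923}}{6461} \approx -1930.7$)
$\frac{1}{S + D{\left(-720 \right)}} = \frac{1}{\left(-3 - \frac{409957 \sqrt{923}}{6461}\right) + \sqrt{-279 - 720}} = \frac{1}{\left(-3 - \frac{409957 \sqrt{923}}{6461}\right) + \sqrt{-999}} = \frac{1}{\left(-3 - \frac{409957 \sqrt{923}}{6461}\right) + 3 i \sqrt{111}} = \frac{1}{-3 - \frac{409957 \sqrt{923}}{6461} + 3 i \sqrt{111}}$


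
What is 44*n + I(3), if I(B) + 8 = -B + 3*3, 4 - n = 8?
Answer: -178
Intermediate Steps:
n = -4 (n = 4 - 1*8 = 4 - 8 = -4)
I(B) = 1 - B (I(B) = -8 + (-B + 3*3) = -8 + (-B + 9) = -8 + (9 - B) = 1 - B)
44*n + I(3) = 44*(-4) + (1 - 1*3) = -176 + (1 - 3) = -176 - 2 = -178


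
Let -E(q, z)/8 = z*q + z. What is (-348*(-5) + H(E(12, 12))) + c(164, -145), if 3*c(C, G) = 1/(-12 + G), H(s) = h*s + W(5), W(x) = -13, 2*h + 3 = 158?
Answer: -44741704/471 ≈ -94993.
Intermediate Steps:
h = 155/2 (h = -3/2 + (½)*158 = -3/2 + 79 = 155/2 ≈ 77.500)
E(q, z) = -8*z - 8*q*z (E(q, z) = -8*(z*q + z) = -8*(q*z + z) = -8*(z + q*z) = -8*z - 8*q*z)
H(s) = -13 + 155*s/2 (H(s) = 155*s/2 - 13 = -13 + 155*s/2)
c(C, G) = 1/(3*(-12 + G))
(-348*(-5) + H(E(12, 12))) + c(164, -145) = (-348*(-5) + (-13 + 155*(-8*12*(1 + 12))/2)) + 1/(3*(-12 - 145)) = (1740 + (-13 + 155*(-8*12*13)/2)) + (⅓)/(-157) = (1740 + (-13 + (155/2)*(-1248))) + (⅓)*(-1/157) = (1740 + (-13 - 96720)) - 1/471 = (1740 - 96733) - 1/471 = -94993 - 1/471 = -44741704/471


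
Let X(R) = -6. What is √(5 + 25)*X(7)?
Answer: -6*√30 ≈ -32.863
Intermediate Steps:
√(5 + 25)*X(7) = √(5 + 25)*(-6) = √30*(-6) = -6*√30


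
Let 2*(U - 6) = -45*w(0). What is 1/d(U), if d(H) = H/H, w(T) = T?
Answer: 1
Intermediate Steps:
U = 6 (U = 6 + (-45*0)/2 = 6 + (½)*0 = 6 + 0 = 6)
d(H) = 1
1/d(U) = 1/1 = 1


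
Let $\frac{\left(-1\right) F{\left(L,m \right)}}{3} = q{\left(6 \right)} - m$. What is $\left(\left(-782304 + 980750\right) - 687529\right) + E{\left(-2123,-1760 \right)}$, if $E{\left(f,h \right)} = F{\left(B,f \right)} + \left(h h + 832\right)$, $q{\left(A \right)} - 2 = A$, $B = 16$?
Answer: $2602956$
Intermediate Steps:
$q{\left(A \right)} = 2 + A$
$F{\left(L,m \right)} = -24 + 3 m$ ($F{\left(L,m \right)} = - 3 \left(\left(2 + 6\right) - m\right) = - 3 \left(8 - m\right) = -24 + 3 m$)
$E{\left(f,h \right)} = 808 + h^{2} + 3 f$ ($E{\left(f,h \right)} = \left(-24 + 3 f\right) + \left(h h + 832\right) = \left(-24 + 3 f\right) + \left(h^{2} + 832\right) = \left(-24 + 3 f\right) + \left(832 + h^{2}\right) = 808 + h^{2} + 3 f$)
$\left(\left(-782304 + 980750\right) - 687529\right) + E{\left(-2123,-1760 \right)} = \left(\left(-782304 + 980750\right) - 687529\right) + \left(808 + \left(-1760\right)^{2} + 3 \left(-2123\right)\right) = \left(198446 - 687529\right) + \left(808 + 3097600 - 6369\right) = -489083 + 3092039 = 2602956$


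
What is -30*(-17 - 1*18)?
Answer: 1050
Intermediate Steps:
-30*(-17 - 1*18) = -30*(-17 - 18) = -30*(-35) = 1050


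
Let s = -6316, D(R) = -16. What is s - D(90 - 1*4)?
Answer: -6300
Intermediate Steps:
s - D(90 - 1*4) = -6316 - 1*(-16) = -6316 + 16 = -6300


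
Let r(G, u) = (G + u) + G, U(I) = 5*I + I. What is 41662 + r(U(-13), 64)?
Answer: 41570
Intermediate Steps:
U(I) = 6*I
r(G, u) = u + 2*G
41662 + r(U(-13), 64) = 41662 + (64 + 2*(6*(-13))) = 41662 + (64 + 2*(-78)) = 41662 + (64 - 156) = 41662 - 92 = 41570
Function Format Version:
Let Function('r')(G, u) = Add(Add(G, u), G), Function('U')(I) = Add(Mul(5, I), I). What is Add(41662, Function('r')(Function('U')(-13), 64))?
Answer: 41570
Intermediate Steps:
Function('U')(I) = Mul(6, I)
Function('r')(G, u) = Add(u, Mul(2, G))
Add(41662, Function('r')(Function('U')(-13), 64)) = Add(41662, Add(64, Mul(2, Mul(6, -13)))) = Add(41662, Add(64, Mul(2, -78))) = Add(41662, Add(64, -156)) = Add(41662, -92) = 41570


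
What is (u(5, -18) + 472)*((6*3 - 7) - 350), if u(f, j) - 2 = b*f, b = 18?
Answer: -191196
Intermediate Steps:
u(f, j) = 2 + 18*f
(u(5, -18) + 472)*((6*3 - 7) - 350) = ((2 + 18*5) + 472)*((6*3 - 7) - 350) = ((2 + 90) + 472)*((18 - 7) - 350) = (92 + 472)*(11 - 350) = 564*(-339) = -191196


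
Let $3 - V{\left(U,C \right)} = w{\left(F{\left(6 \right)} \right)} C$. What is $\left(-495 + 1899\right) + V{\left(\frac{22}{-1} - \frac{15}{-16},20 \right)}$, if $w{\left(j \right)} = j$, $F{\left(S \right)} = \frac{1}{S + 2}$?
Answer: $\frac{2809}{2} \approx 1404.5$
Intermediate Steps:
$F{\left(S \right)} = \frac{1}{2 + S}$
$V{\left(U,C \right)} = 3 - \frac{C}{8}$ ($V{\left(U,C \right)} = 3 - \frac{C}{2 + 6} = 3 - \frac{C}{8}$)
$\left(-495 + 1899\right) + V{\left(\frac{22}{-1} - \frac{15}{-16},20 \right)} = \left(-495 + 1899\right) + \left(3 - \frac{5}{2}\right) = 1404 + \left(3 - \frac{5}{2}\right) = 1404 + \frac{1}{2} = \frac{2809}{2}$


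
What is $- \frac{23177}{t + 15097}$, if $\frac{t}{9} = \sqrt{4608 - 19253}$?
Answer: $- \frac{349903169}{229105654} + \frac{208593 i \sqrt{14645}}{229105654} \approx -1.5273 + 0.11018 i$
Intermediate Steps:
$t = 9 i \sqrt{14645}$ ($t = 9 \sqrt{4608 - 19253} = 9 \sqrt{-14645} = 9 i \sqrt{14645} \approx 1089.1 i$)
$- \frac{23177}{t + 15097} = - \frac{23177}{9 i \sqrt{14645} + 15097} = - \frac{23177}{15097 + 9 i \sqrt{14645}}$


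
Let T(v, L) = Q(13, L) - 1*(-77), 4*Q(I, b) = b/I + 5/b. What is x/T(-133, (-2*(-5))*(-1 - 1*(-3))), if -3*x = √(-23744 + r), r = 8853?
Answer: -208*I*√14891/48327 ≈ -0.52521*I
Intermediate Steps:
Q(I, b) = 5/(4*b) + b/(4*I) (Q(I, b) = (b/I + 5/b)/4 = (5/b + b/I)/4 = 5/(4*b) + b/(4*I))
x = -I*√14891/3 (x = -√(-23744 + 8853)/3 = -I*√14891/3 ≈ -40.676*I)
T(v, L) = 77 + L/52 + 5/(4*L) (T(v, L) = (5/(4*L) + (¼)*L/13) - 1*(-77) = (5/(4*L) + (¼)*L*(1/13)) + 77 = (5/(4*L) + L/52) + 77 = (L/52 + 5/(4*L)) + 77 = 77 + L/52 + 5/(4*L))
x/T(-133, (-2*(-5))*(-1 - 1*(-3))) = (-I*√14891/3)/(((65 + ((-2*(-5))*(-1 - 1*(-3)))*(4004 + (-2*(-5))*(-1 - 1*(-3))))/(52*(((-2*(-5))*(-1 - 1*(-3))))))) = (-I*√14891/3)/(((65 + (10*(-1 + 3))*(4004 + 10*(-1 + 3)))/(52*((10*(-1 + 3)))))) = (-I*√14891/3)/(((65 + (10*2)*(4004 + 10*2))/(52*((10*2))))) = (-I*√14891/3)/(((1/52)*(65 + 20*(4004 + 20))/20)) = (-I*√14891/3)/(((1/52)*(1/20)*(65 + 20*4024))) = (-I*√14891/3)/(((1/52)*(1/20)*(65 + 80480))) = (-I*√14891/3)/(((1/52)*(1/20)*80545)) = (-I*√14891/3)/(16109/208) = -I*√14891/3*(208/16109) = -208*I*√14891/48327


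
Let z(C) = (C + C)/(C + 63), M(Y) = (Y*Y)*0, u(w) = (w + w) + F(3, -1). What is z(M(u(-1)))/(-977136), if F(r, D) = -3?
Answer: 0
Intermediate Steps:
u(w) = -3 + 2*w (u(w) = (w + w) - 3 = 2*w - 3 = -3 + 2*w)
M(Y) = 0 (M(Y) = Y**2*0 = 0)
z(C) = 2*C/(63 + C) (z(C) = (2*C)/(63 + C) = 2*C/(63 + C))
z(M(u(-1)))/(-977136) = (2*0/(63 + 0))/(-977136) = (2*0/63)*(-1/977136) = (2*0*(1/63))*(-1/977136) = 0*(-1/977136) = 0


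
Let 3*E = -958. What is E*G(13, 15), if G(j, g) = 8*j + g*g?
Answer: -315182/3 ≈ -1.0506e+5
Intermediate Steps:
G(j, g) = g² + 8*j (G(j, g) = 8*j + g² = g² + 8*j)
E = -958/3 (E = (⅓)*(-958) = -958/3 ≈ -319.33)
E*G(13, 15) = -958*(15² + 8*13)/3 = -958*(225 + 104)/3 = -958/3*329 = -315182/3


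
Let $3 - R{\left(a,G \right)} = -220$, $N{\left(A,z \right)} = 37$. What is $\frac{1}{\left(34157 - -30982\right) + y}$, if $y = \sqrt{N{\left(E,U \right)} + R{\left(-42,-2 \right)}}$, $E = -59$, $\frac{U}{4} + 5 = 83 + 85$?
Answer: $\frac{65139}{4243089061} - \frac{2 \sqrt{65}}{4243089061} \approx 1.5348 \cdot 10^{-5}$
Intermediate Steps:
$U = 652$ ($U = -20 + 4 \left(83 + 85\right) = -20 + 4 \cdot 168 = -20 + 672 = 652$)
$R{\left(a,G \right)} = 223$ ($R{\left(a,G \right)} = 3 - -220 = 3 + 220 = 223$)
$y = 2 \sqrt{65}$ ($y = \sqrt{37 + 223} = \sqrt{260} = 2 \sqrt{65} \approx 16.125$)
$\frac{1}{\left(34157 - -30982\right) + y} = \frac{1}{\left(34157 - -30982\right) + 2 \sqrt{65}} = \frac{1}{\left(34157 + 30982\right) + 2 \sqrt{65}} = \frac{1}{65139 + 2 \sqrt{65}}$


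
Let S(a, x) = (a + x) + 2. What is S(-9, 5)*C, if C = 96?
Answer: -192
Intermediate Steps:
S(a, x) = 2 + a + x
S(-9, 5)*C = (2 - 9 + 5)*96 = -2*96 = -192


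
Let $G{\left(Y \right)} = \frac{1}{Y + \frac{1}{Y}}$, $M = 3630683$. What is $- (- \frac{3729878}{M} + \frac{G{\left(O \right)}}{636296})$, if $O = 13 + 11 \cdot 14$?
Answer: $\frac{66191516336832259}{64431173166985520} \approx 1.0273$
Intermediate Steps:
$O = 167$ ($O = 13 + 154 = 167$)
$- (- \frac{3729878}{M} + \frac{G{\left(O \right)}}{636296}) = - (- \frac{3729878}{3630683} + \frac{167 \frac{1}{1 + 167^{2}}}{636296}) = - (\left(-3729878\right) \frac{1}{3630683} + \frac{167}{1 + 27889} \cdot \frac{1}{636296}) = - (- \frac{3729878}{3630683} + \frac{167}{27890} \cdot \frac{1}{636296}) = - (- \frac{3729878}{3630683} + \frac{167}{17746295440}) = \left(-1\right) \left(- \frac{66191516336832259}{64431173166985520}\right) = \frac{66191516336832259}{64431173166985520}$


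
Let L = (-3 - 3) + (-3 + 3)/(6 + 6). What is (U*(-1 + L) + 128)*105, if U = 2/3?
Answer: 12950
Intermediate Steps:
U = 2/3 (U = 2*(1/3) = 2/3 ≈ 0.66667)
L = -6 (L = -6 + 0/12 = -6 + 0*(1/12) = -6 + 0 = -6)
(U*(-1 + L) + 128)*105 = (2*(-1 - 6)/3 + 128)*105 = ((2/3)*(-7) + 128)*105 = (-14/3 + 128)*105 = (370/3)*105 = 12950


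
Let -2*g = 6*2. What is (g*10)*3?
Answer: -180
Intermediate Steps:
g = -6 (g = -3*2 = -½*12 = -6)
(g*10)*3 = -6*10*3 = -60*3 = -180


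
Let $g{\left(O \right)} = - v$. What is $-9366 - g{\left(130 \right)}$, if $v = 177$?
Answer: $-9189$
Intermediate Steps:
$g{\left(O \right)} = -177$ ($g{\left(O \right)} = \left(-1\right) 177 = -177$)
$-9366 - g{\left(130 \right)} = -9366 - -177 = -9366 + 177 = -9189$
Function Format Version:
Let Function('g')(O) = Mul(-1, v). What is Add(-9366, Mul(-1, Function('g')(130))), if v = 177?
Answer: -9189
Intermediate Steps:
Function('g')(O) = -177 (Function('g')(O) = Mul(-1, 177) = -177)
Add(-9366, Mul(-1, Function('g')(130))) = Add(-9366, Mul(-1, -177)) = Add(-9366, 177) = -9189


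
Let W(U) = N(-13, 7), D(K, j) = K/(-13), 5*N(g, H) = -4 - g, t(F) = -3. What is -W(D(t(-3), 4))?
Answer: -9/5 ≈ -1.8000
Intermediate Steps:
N(g, H) = -⅘ - g/5 (N(g, H) = (-4 - g)/5 = -⅘ - g/5)
D(K, j) = -K/13 (D(K, j) = K*(-1/13) = -K/13)
W(U) = 9/5 (W(U) = -⅘ - ⅕*(-13) = -⅘ + 13/5 = 9/5)
-W(D(t(-3), 4)) = -1*9/5 = -9/5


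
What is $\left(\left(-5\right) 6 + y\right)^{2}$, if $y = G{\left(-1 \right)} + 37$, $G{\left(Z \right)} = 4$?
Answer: $121$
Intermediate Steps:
$y = 41$ ($y = 4 + 37 = 41$)
$\left(\left(-5\right) 6 + y\right)^{2} = \left(\left(-5\right) 6 + 41\right)^{2} = \left(-30 + 41\right)^{2} = 11^{2} = 121$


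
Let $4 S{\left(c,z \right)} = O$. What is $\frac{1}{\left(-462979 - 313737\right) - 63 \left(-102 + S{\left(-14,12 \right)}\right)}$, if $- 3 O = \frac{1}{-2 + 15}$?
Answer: $- \frac{52}{40055059} \approx -1.2982 \cdot 10^{-6}$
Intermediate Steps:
$O = - \frac{1}{39}$ ($O = - \frac{1}{3 \left(-2 + 15\right)} = - \frac{1}{3 \cdot 13} = \left(- \frac{1}{3}\right) \frac{1}{13} = - \frac{1}{39} \approx -0.025641$)
$S{\left(c,z \right)} = - \frac{1}{156}$ ($S{\left(c,z \right)} = \frac{1}{4} \left(- \frac{1}{39}\right) = - \frac{1}{156}$)
$\frac{1}{\left(-462979 - 313737\right) - 63 \left(-102 + S{\left(-14,12 \right)}\right)} = \frac{1}{\left(-462979 - 313737\right) - 63 \left(-102 - \frac{1}{156}\right)} = \frac{1}{-776716 - - \frac{334173}{52}} = \frac{1}{-776716 + \frac{334173}{52}} = \frac{1}{- \frac{40055059}{52}} = - \frac{52}{40055059}$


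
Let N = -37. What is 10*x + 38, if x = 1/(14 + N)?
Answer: 864/23 ≈ 37.565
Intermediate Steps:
x = -1/23 (x = 1/(14 - 37) = 1/(-23) = -1/23 ≈ -0.043478)
10*x + 38 = 10*(-1/23) + 38 = -10/23 + 38 = 864/23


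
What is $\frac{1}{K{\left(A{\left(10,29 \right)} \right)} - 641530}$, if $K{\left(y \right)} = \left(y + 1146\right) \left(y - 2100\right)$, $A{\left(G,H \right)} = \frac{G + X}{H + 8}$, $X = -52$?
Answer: $- \frac{1369}{4171405690} \approx -3.2819 \cdot 10^{-7}$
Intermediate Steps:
$A{\left(G,H \right)} = \frac{-52 + G}{8 + H}$ ($A{\left(G,H \right)} = \frac{G - 52}{H + 8} = \frac{-52 + G}{8 + H}$)
$K{\left(y \right)} = \left(-2100 + y\right) \left(1146 + y\right)$ ($K{\left(y \right)} = \left(1146 + y\right) \left(-2100 + y\right) = \left(-2100 + y\right) \left(1146 + y\right)$)
$\frac{1}{K{\left(A{\left(10,29 \right)} \right)} - 641530} = \frac{1}{\left(-2406600 + \left(\frac{-52 + 10}{8 + 29}\right)^{2} - 954 \frac{-52 + 10}{8 + 29}\right) - 641530} = \frac{1}{\left(-2406600 + \left(\frac{1}{37} \left(-42\right)\right)^{2} - 954 \cdot \frac{1}{37} \left(-42\right)\right) - 641530} = \frac{1}{\left(-2406600 + \left(- \frac{42}{37}\right)^{2} - - \frac{40068}{37}\right) - 641530} = \frac{1}{\left(-2406600 + \frac{1764}{1369} + \frac{40068}{37}\right) - 641530} = \frac{1}{- \frac{3293151120}{1369} - 641530} = \frac{1}{- \frac{4171405690}{1369}} = - \frac{1369}{4171405690}$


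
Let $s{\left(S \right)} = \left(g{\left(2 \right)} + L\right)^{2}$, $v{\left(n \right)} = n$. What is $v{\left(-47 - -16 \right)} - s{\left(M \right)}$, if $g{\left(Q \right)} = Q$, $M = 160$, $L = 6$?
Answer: $-95$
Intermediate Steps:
$s{\left(S \right)} = 64$ ($s{\left(S \right)} = \left(2 + 6\right)^{2} = 8^{2} = 64$)
$v{\left(-47 - -16 \right)} - s{\left(M \right)} = \left(-47 - -16\right) - 64 = \left(-47 + 16\right) - 64 = -31 - 64 = -95$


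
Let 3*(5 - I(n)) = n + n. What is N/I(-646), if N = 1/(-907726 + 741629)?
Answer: -3/217088779 ≈ -1.3819e-8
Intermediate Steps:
I(n) = 5 - 2*n/3 (I(n) = 5 - (n + n)/3 = 5 - 2*n/3)
N = -1/166097 (N = 1/(-166097) = -1/166097 ≈ -6.0206e-6)
N/I(-646) = -1/(166097*(5 - 2/3*(-646))) = -1/(166097*(5 + 1292/3)) = -1/(166097*1307/3) = -1/166097*3/1307 = -3/217088779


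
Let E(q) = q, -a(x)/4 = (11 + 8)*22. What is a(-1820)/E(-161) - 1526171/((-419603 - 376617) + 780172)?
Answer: 272545787/2583728 ≈ 105.49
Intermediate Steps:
a(x) = -1672 (a(x) = -4*(11 + 8)*22 = -76*22 = -4*418 = -1672)
a(-1820)/E(-161) - 1526171/((-419603 - 376617) + 780172) = -1672/(-161) - 1526171/((-419603 - 376617) + 780172) = -1672*(-1/161) - 1526171/(-796220 + 780172) = 1672/161 - 1526171/(-16048) = 1672/161 - 1526171*(-1/16048) = 1672/161 + 1526171/16048 = 272545787/2583728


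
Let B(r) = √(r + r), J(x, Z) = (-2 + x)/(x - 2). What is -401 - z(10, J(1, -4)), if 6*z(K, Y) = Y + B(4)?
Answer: -2407/6 - √2/3 ≈ -401.64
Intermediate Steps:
J(x, Z) = 1 (J(x, Z) = (-2 + x)/(-2 + x) = 1)
B(r) = √2*√r (B(r) = √(2*r) = √2*√r)
z(K, Y) = √2/3 + Y/6 (z(K, Y) = (Y + √2*√4)/6 = (Y + √2*2)/6 = (Y + 2*√2)/6 = √2/3 + Y/6)
-401 - z(10, J(1, -4)) = -401 - (√2/3 + (⅙)*1) = -401 - (√2/3 + ⅙) = -401 - (⅙ + √2/3) = -401 + (-⅙ - √2/3) = -2407/6 - √2/3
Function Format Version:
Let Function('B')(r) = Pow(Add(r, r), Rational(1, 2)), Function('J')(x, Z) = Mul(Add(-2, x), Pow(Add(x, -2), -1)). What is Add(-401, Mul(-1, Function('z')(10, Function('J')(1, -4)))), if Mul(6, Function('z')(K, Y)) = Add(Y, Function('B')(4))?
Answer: Add(Rational(-2407, 6), Mul(Rational(-1, 3), Pow(2, Rational(1, 2)))) ≈ -401.64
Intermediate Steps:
Function('J')(x, Z) = 1 (Function('J')(x, Z) = Mul(Add(-2, x), Pow(Add(-2, x), -1)) = 1)
Function('B')(r) = Mul(Pow(2, Rational(1, 2)), Pow(r, Rational(1, 2))) (Function('B')(r) = Pow(Mul(2, r), Rational(1, 2)) = Mul(Pow(2, Rational(1, 2)), Pow(r, Rational(1, 2))))
Function('z')(K, Y) = Add(Mul(Rational(1, 3), Pow(2, Rational(1, 2))), Mul(Rational(1, 6), Y)) (Function('z')(K, Y) = Mul(Rational(1, 6), Add(Y, Mul(Pow(2, Rational(1, 2)), Pow(4, Rational(1, 2))))) = Mul(Rational(1, 6), Add(Y, Mul(Pow(2, Rational(1, 2)), 2))) = Mul(Rational(1, 6), Add(Y, Mul(2, Pow(2, Rational(1, 2))))) = Add(Mul(Rational(1, 3), Pow(2, Rational(1, 2))), Mul(Rational(1, 6), Y)))
Add(-401, Mul(-1, Function('z')(10, Function('J')(1, -4)))) = Add(-401, Mul(-1, Add(Mul(Rational(1, 3), Pow(2, Rational(1, 2))), Mul(Rational(1, 6), 1)))) = Add(-401, Mul(-1, Add(Mul(Rational(1, 3), Pow(2, Rational(1, 2))), Rational(1, 6)))) = Add(-401, Mul(-1, Add(Rational(1, 6), Mul(Rational(1, 3), Pow(2, Rational(1, 2)))))) = Add(-401, Add(Rational(-1, 6), Mul(Rational(-1, 3), Pow(2, Rational(1, 2))))) = Add(Rational(-2407, 6), Mul(Rational(-1, 3), Pow(2, Rational(1, 2))))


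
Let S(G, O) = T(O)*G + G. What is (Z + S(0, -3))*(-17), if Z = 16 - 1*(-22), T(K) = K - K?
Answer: -646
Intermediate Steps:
T(K) = 0
S(G, O) = G (S(G, O) = 0*G + G = 0 + G = G)
Z = 38 (Z = 16 + 22 = 38)
(Z + S(0, -3))*(-17) = (38 + 0)*(-17) = 38*(-17) = -646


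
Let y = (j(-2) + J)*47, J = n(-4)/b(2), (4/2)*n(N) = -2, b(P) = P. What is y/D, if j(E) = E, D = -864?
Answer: 235/1728 ≈ 0.13600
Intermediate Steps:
n(N) = -1 (n(N) = (½)*(-2) = -1)
J = -½ (J = -1/2 = -1*½ = -½ ≈ -0.50000)
y = -235/2 (y = (-2 - ½)*47 = -5/2*47 = -235/2 ≈ -117.50)
y/D = -235/2/(-864) = -235/2*(-1/864) = 235/1728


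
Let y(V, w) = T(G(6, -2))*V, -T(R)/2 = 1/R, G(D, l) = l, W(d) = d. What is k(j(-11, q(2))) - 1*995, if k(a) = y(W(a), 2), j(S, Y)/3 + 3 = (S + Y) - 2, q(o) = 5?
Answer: -1028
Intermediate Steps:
T(R) = -2/R
y(V, w) = V (y(V, w) = (-2/(-2))*V = (-2*(-½))*V = 1*V = V)
j(S, Y) = -15 + 3*S + 3*Y (j(S, Y) = -9 + 3*((S + Y) - 2) = -9 + 3*(-2 + S + Y) = -9 + (-6 + 3*S + 3*Y) = -15 + 3*S + 3*Y)
k(a) = a
k(j(-11, q(2))) - 1*995 = (-15 + 3*(-11) + 3*5) - 1*995 = (-15 - 33 + 15) - 995 = -33 - 995 = -1028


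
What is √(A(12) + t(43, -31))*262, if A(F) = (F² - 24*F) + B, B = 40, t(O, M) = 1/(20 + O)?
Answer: 262*I*√45857/21 ≈ 2671.7*I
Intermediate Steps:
A(F) = 40 + F² - 24*F (A(F) = (F² - 24*F) + 40 = 40 + F² - 24*F)
√(A(12) + t(43, -31))*262 = √((40 + 12² - 24*12) + 1/(20 + 43))*262 = √((40 + 144 - 288) + 1/63)*262 = √(-104 + 1/63)*262 = √(-6551/63)*262 = (I*√45857/21)*262 = 262*I*√45857/21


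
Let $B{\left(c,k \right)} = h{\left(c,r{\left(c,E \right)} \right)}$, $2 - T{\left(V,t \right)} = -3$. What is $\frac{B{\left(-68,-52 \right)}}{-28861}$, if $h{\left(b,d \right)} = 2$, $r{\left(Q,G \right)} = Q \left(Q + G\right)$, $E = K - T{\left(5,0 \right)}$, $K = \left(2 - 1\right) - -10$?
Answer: $- \frac{2}{28861} \approx -6.9298 \cdot 10^{-5}$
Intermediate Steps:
$T{\left(V,t \right)} = 5$ ($T{\left(V,t \right)} = 2 - -3 = 2 + 3 = 5$)
$K = 11$ ($K = \left(2 - 1\right) + 10 = 1 + 10 = 11$)
$E = 6$ ($E = 11 - 5 = 6$)
$r{\left(Q,G \right)} = Q \left(G + Q\right)$
$B{\left(c,k \right)} = 2$
$\frac{B{\left(-68,-52 \right)}}{-28861} = \frac{2}{-28861} = 2 \left(- \frac{1}{28861}\right) = - \frac{2}{28861}$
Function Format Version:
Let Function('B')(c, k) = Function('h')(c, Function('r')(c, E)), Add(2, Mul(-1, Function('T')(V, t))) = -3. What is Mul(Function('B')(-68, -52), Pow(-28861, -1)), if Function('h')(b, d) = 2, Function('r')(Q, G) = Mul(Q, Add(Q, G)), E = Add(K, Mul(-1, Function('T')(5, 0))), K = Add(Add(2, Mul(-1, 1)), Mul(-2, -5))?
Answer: Rational(-2, 28861) ≈ -6.9298e-5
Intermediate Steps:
Function('T')(V, t) = 5 (Function('T')(V, t) = Add(2, Mul(-1, -3)) = Add(2, 3) = 5)
K = 11 (K = Add(Add(2, -1), 10) = Add(1, 10) = 11)
E = 6 (E = Add(11, Mul(-1, 5)) = Add(11, -5) = 6)
Function('r')(Q, G) = Mul(Q, Add(G, Q))
Function('B')(c, k) = 2
Mul(Function('B')(-68, -52), Pow(-28861, -1)) = Mul(2, Pow(-28861, -1)) = Mul(2, Rational(-1, 28861)) = Rational(-2, 28861)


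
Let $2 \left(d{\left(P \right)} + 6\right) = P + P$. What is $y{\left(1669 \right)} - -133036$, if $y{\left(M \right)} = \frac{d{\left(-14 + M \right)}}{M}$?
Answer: $\frac{222038733}{1669} \approx 1.3304 \cdot 10^{5}$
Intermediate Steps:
$d{\left(P \right)} = -6 + P$ ($d{\left(P \right)} = -6 + \frac{P + P}{2} = -6 + \frac{2 P}{2} = -6 + P$)
$y{\left(M \right)} = \frac{-20 + M}{M}$ ($y{\left(M \right)} = \frac{-6 + \left(-14 + M\right)}{M} = \frac{-20 + M}{M}$)
$y{\left(1669 \right)} - -133036 = \frac{-20 + 1669}{1669} - -133036 = \frac{1}{1669} \cdot 1649 + 133036 = \frac{1649}{1669} + 133036 = \frac{222038733}{1669}$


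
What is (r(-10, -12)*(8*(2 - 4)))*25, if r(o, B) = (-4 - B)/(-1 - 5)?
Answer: 1600/3 ≈ 533.33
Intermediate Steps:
r(o, B) = ⅔ + B/6 (r(o, B) = (-4 - B)/(-6) = (-4 - B)*(-⅙) = ⅔ + B/6)
(r(-10, -12)*(8*(2 - 4)))*25 = ((⅔ + (⅙)*(-12))*(8*(2 - 4)))*25 = ((⅔ - 2)*(8*(-2)))*25 = -4/3*(-16)*25 = (64/3)*25 = 1600/3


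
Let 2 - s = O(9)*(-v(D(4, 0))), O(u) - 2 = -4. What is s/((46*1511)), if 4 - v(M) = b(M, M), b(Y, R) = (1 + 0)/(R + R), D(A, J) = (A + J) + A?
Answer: -47/556048 ≈ -8.4525e-5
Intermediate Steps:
D(A, J) = J + 2*A
b(Y, R) = 1/(2*R)
O(u) = -2 (O(u) = 2 - 4 = -2)
v(M) = 4 - 1/(2*M)
s = -47/8 (s = 2 - (-2)*(-(4 - 1/(2*(0 + 2*4)))) = 2 - (-2)*(-(4 - 1/(2*(0 + 8)))) = 2 - (-2)*(-(4 - ½/8)) = 2 - (-2)*(-(4 - ½*⅛)) = 2 - (-2)*(-(4 - 1/16)) = 2 - (-2)*(-1*63/16) = 2 - (-2)*(-63)/16 = 2 - 1*63/8 = 2 - 63/8 = -47/8 ≈ -5.8750)
s/((46*1511)) = -47/(8*(46*1511)) = -47/8/69506 = -47/8*1/69506 = -47/556048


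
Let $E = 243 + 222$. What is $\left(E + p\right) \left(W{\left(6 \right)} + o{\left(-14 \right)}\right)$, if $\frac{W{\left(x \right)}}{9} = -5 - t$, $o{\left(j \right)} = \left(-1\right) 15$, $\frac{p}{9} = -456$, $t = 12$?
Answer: $611352$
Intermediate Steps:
$E = 465$
$p = -4104$ ($p = 9 \left(-456\right) = -4104$)
$o{\left(j \right)} = -15$
$W{\left(x \right)} = -153$ ($W{\left(x \right)} = 9 \left(-5 - 12\right) = 9 \left(-17\right) = -153$)
$\left(E + p\right) \left(W{\left(6 \right)} + o{\left(-14 \right)}\right) = \left(465 - 4104\right) \left(-153 - 15\right) = \left(-3639\right) \left(-168\right) = 611352$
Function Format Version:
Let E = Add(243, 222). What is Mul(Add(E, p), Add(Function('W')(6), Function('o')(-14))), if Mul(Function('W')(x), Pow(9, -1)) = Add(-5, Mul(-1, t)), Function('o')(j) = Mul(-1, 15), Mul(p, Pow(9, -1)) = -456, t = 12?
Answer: 611352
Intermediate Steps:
E = 465
p = -4104 (p = Mul(9, -456) = -4104)
Function('o')(j) = -15
Function('W')(x) = -153 (Function('W')(x) = Mul(9, Add(-5, Mul(-1, 12))) = Mul(9, Add(-5, -12)) = Mul(9, -17) = -153)
Mul(Add(E, p), Add(Function('W')(6), Function('o')(-14))) = Mul(Add(465, -4104), Add(-153, -15)) = Mul(-3639, -168) = 611352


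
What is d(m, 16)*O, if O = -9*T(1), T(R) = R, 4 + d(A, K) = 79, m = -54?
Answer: -675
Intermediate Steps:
d(A, K) = 75 (d(A, K) = -4 + 79 = 75)
O = -9 (O = -9*1 = -9)
d(m, 16)*O = 75*(-9) = -675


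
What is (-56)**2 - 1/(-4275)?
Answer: 13406401/4275 ≈ 3136.0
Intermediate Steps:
(-56)**2 - 1/(-4275) = 3136 - 1*(-1/4275) = 3136 + 1/4275 = 13406401/4275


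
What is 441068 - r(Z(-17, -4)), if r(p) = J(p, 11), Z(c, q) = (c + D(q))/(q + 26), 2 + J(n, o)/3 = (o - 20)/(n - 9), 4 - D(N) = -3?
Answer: 45871399/104 ≈ 4.4107e+5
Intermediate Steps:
D(N) = 7 (D(N) = 4 - 1*(-3) = 4 + 3 = 7)
J(n, o) = -6 + 3*(-20 + o)/(-9 + n) (J(n, o) = -6 + 3*((o - 20)/(n - 9)) = -6 + 3*((-20 + o)/(-9 + n)) = -6 + 3*(-20 + o)/(-9 + n))
Z(c, q) = (7 + c)/(26 + q) (Z(c, q) = (c + 7)/(q + 26) = (7 + c)/(26 + q))
r(p) = 3*(9 - 2*p)/(-9 + p) (r(p) = 3*(-2 + 11 - 2*p)/(-9 + p) = 3*(9 - 2*p)/(-9 + p))
441068 - r(Z(-17, -4)) = 441068 - 3*(9 - 2*(7 - 17)/(26 - 4))/(-9 + (7 - 17)/(26 - 4)) = 441068 - 3*(9 - 2*(-10)/22)/(-9 - 10/22) = 441068 - 3*(9 - (-10)/11)/(-9 + (1/22)*(-10)) = 441068 - 3*(9 - 2*(-5/11))/(-9 - 5/11) = 441068 - 3*(9 + 10/11)/(-104/11) = 441068 - 3*(-11)*109/(104*11) = 441068 - 1*(-327/104) = 441068 + 327/104 = 45871399/104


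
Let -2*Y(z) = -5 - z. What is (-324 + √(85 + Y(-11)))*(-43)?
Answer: 13932 - 43*√82 ≈ 13543.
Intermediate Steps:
Y(z) = 5/2 + z/2 (Y(z) = -(-5 - z)/2 = 5/2 + z/2)
(-324 + √(85 + Y(-11)))*(-43) = (-324 + √(85 + (5/2 + (½)*(-11))))*(-43) = (-324 + √(85 + (5/2 - 11/2)))*(-43) = (-324 + √(85 - 3))*(-43) = (-324 + √82)*(-43) = 13932 - 43*√82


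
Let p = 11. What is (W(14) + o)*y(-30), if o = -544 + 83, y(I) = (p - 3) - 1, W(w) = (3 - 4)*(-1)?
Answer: -3220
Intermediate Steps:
W(w) = 1 (W(w) = -1*(-1) = 1)
y(I) = 7 (y(I) = (11 - 3) - 1 = 8 - 1 = 7)
o = -461
(W(14) + o)*y(-30) = (1 - 461)*7 = -460*7 = -3220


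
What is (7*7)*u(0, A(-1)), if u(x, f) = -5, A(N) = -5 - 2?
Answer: -245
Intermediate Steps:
A(N) = -7
(7*7)*u(0, A(-1)) = (7*7)*(-5) = 49*(-5) = -245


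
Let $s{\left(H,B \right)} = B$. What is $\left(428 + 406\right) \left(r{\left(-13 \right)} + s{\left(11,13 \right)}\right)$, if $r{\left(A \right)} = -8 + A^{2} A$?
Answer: $-1828128$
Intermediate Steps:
$r{\left(A \right)} = -8 + A^{3}$
$\left(428 + 406\right) \left(r{\left(-13 \right)} + s{\left(11,13 \right)}\right) = \left(428 + 406\right) \left(\left(-8 + \left(-13\right)^{3}\right) + 13\right) = 834 \left(\left(-8 - 2197\right) + 13\right) = 834 \left(-2205 + 13\right) = 834 \left(-2192\right) = -1828128$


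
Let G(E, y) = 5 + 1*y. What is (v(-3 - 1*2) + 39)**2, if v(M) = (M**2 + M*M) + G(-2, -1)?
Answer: 8649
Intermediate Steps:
G(E, y) = 5 + y
v(M) = 4 + 2*M**2 (v(M) = (M**2 + M*M) + (5 - 1) = (M**2 + M**2) + 4 = 2*M**2 + 4 = 4 + 2*M**2)
(v(-3 - 1*2) + 39)**2 = ((4 + 2*(-3 - 1*2)**2) + 39)**2 = ((4 + 2*(-3 - 2)**2) + 39)**2 = ((4 + 2*(-5)**2) + 39)**2 = ((4 + 2*25) + 39)**2 = ((4 + 50) + 39)**2 = (54 + 39)**2 = 93**2 = 8649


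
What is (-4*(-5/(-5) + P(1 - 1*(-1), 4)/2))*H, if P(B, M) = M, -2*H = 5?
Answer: 30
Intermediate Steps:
H = -5/2 (H = -1/2*5 = -5/2 ≈ -2.5000)
(-4*(-5/(-5) + P(1 - 1*(-1), 4)/2))*H = -4*(-5/(-5) + 4/2)*(-5/2) = -4*(-5*(-1/5) + 4*(1/2))*(-5/2) = -4*(1 + 2)*(-5/2) = -4*3*(-5/2) = -12*(-5/2) = 30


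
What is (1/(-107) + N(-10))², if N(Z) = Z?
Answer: 1147041/11449 ≈ 100.19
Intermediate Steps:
(1/(-107) + N(-10))² = (1/(-107) - 10)² = (-1/107 - 10)² = (-1071/107)² = 1147041/11449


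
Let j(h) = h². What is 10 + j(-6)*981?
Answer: 35326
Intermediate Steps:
10 + j(-6)*981 = 10 + (-6)²*981 = 10 + 36*981 = 10 + 35316 = 35326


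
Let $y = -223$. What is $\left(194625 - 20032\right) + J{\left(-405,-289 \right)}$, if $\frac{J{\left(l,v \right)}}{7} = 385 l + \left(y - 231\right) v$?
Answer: $1560$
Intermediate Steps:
$J{\left(l,v \right)} = - 3178 v + 2695 l$ ($J{\left(l,v \right)} = 7 \left(385 l + \left(-223 - 231\right) v\right) = 7 \left(385 l - 454 v\right) = 7 \left(- 454 v + 385 l\right) = - 3178 v + 2695 l$)
$\left(194625 - 20032\right) + J{\left(-405,-289 \right)} = \left(194625 - 20032\right) + \left(\left(-3178\right) \left(-289\right) + 2695 \left(-405\right)\right) = 174593 + \left(918442 - 1091475\right) = 174593 - 173033 = 1560$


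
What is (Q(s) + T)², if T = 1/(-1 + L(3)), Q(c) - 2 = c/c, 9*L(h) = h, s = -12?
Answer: 9/4 ≈ 2.2500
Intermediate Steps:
L(h) = h/9
Q(c) = 3 (Q(c) = 2 + c/c = 2 + 1 = 3)
T = -3/2 (T = 1/(-1 + (⅑)*3) = 1/(-1 + ⅓) = 1/(-⅔) = -3/2 ≈ -1.5000)
(Q(s) + T)² = (3 - 3/2)² = (3/2)² = 9/4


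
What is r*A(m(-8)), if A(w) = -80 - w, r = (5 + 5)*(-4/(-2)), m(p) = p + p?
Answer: -1280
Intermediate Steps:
m(p) = 2*p
r = 20 (r = 10*(-4*(-½)) = 10*2 = 20)
r*A(m(-8)) = 20*(-80 - 2*(-8)) = 20*(-80 - 1*(-16)) = 20*(-80 + 16) = 20*(-64) = -1280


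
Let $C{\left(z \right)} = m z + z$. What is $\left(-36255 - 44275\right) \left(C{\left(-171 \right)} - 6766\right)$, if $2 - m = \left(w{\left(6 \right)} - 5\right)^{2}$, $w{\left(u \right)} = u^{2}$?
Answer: $-12647397560$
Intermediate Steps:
$m = -959$ ($m = 2 - \left(6^{2} - 5\right)^{2} = 2 - \left(36 - 5\right)^{2} = 2 - 31^{2} = 2 - 961 = -959$)
$C{\left(z \right)} = - 958 z$ ($C{\left(z \right)} = - 959 z + z = - 958 z$)
$\left(-36255 - 44275\right) \left(C{\left(-171 \right)} - 6766\right) = \left(-36255 - 44275\right) \left(\left(-958\right) \left(-171\right) - 6766\right) = - 80530 \left(163818 - 6766\right) = \left(-80530\right) 157052 = -12647397560$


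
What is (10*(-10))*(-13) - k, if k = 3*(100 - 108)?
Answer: 1324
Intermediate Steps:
k = -24 (k = 3*(-8) = -24)
(10*(-10))*(-13) - k = (10*(-10))*(-13) - 1*(-24) = -100*(-13) + 24 = 1300 + 24 = 1324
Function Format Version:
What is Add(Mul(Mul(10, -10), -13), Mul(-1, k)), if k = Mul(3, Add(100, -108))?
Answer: 1324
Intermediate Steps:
k = -24 (k = Mul(3, -8) = -24)
Add(Mul(Mul(10, -10), -13), Mul(-1, k)) = Add(Mul(Mul(10, -10), -13), Mul(-1, -24)) = Add(Mul(-100, -13), 24) = Add(1300, 24) = 1324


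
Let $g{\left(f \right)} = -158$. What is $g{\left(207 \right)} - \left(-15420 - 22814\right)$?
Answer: $38076$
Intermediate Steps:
$g{\left(207 \right)} - \left(-15420 - 22814\right) = -158 - \left(-15420 - 22814\right) = -158 - -38234 = -158 + 38234 = 38076$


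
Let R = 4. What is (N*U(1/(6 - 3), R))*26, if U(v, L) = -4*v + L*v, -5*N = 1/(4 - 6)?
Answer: 0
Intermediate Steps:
N = ⅒ (N = -1/(5*(4 - 6)) = -⅕/(-2) = -⅕*(-½) = ⅒ ≈ 0.10000)
(N*U(1/(6 - 3), R))*26 = (((-4 + 4)/(6 - 3))/10)*26 = ((0/3)/10)*26 = (((⅓)*0)/10)*26 = ((⅒)*0)*26 = 0*26 = 0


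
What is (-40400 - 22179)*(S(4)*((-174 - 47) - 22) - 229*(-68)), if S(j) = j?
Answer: -913653400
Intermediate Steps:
(-40400 - 22179)*(S(4)*((-174 - 47) - 22) - 229*(-68)) = (-40400 - 22179)*(4*((-174 - 47) - 22) - 229*(-68)) = -62579*(4*(-221 - 22) + 15572) = -62579*(4*(-243) + 15572) = -62579*(-972 + 15572) = -62579*14600 = -913653400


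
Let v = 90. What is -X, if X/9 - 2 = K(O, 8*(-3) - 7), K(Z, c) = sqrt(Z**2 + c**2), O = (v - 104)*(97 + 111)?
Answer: -18 - 153*sqrt(29345) ≈ -26228.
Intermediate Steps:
O = -2912 (O = (90 - 104)*(97 + 111) = -14*208 = -2912)
X = 18 + 153*sqrt(29345) (X = 18 + 9*sqrt((-2912)**2 + (8*(-3) - 7)**2) = 18 + 9*sqrt(8479744 + (-24 - 7)**2) = 18 + 9*sqrt(8479744 + (-31)**2) = 18 + 9*sqrt(8479744 + 961) = 18 + 9*sqrt(8480705) = 18 + 9*(17*sqrt(29345)) = 18 + 153*sqrt(29345) ≈ 26228.)
-X = -(18 + 153*sqrt(29345)) = -18 - 153*sqrt(29345)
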